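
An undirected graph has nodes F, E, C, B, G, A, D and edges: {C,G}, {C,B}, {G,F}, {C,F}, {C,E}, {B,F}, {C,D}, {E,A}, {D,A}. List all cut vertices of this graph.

Removing C increases the component count from 1 to 2, so C is a cut vertex.
By contrast removing A leaves 1 component; it is not a cut vertex. No other vertex is a cut vertex either.

C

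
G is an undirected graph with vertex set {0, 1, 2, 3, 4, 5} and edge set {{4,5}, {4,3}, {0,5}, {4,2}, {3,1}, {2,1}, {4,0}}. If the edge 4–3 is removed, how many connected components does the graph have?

4 and 3 are still connected via 4-2-1-3, so the component count stays at 1.

1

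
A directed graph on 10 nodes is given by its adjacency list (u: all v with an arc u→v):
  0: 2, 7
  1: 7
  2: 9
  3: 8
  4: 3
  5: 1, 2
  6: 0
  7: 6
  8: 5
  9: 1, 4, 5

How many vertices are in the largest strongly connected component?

{0, 1, 2, 3, 4, 5, 6, 7, 8, 9} are all mutually reachable — one SCC of size 10.
The largest has 10 vertices.

10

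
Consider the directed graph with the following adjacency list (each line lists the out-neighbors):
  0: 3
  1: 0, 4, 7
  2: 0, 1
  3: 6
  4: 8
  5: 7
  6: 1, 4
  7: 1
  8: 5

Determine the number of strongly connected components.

2

{0, 1, 3, 4, 5, 6, 7, 8} are all mutually reachable — one SCC of size 8.
{2} is an SCC by itself.
That gives 2 strongly connected components.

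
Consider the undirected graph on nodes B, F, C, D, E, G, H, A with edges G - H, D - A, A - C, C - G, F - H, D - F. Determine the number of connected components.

3

B is isolated — a component by itself.
E is isolated — a component by itself.
Starting from A we can reach A, C, D, F, G, H. That is one component of size 6.
Total: 3 components.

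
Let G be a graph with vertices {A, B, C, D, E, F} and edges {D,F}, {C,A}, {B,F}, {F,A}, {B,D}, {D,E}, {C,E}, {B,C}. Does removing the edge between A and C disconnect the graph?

No

After removing A—C, the path A-F-B-C still connects them, so the edge is not a bridge.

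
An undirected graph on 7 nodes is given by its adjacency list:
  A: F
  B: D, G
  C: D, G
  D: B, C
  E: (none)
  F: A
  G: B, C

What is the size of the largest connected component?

E is isolated — a component by itself.
Starting from A we can reach A, F. That is one component of size 2.
Starting from B we can reach B, C, D, G. That is one component of size 4.
The largest has 4 vertices.

4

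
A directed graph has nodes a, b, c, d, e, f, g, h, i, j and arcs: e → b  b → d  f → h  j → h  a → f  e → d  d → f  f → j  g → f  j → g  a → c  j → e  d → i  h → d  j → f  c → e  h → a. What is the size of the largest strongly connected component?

9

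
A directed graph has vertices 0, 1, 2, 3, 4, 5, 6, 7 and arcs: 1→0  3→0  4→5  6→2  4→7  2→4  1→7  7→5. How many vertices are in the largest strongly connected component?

{1} is an SCC by itself.
{2} is an SCC by itself.
{5} is an SCC by itself.
{0} is an SCC by itself.
{6} is an SCC by itself.
(and 3 more singleton SCCs)
The largest has 1 vertex.

1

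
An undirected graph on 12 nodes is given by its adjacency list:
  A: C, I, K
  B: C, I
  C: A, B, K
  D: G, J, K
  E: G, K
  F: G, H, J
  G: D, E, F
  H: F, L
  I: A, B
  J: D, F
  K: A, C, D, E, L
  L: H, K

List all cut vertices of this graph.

K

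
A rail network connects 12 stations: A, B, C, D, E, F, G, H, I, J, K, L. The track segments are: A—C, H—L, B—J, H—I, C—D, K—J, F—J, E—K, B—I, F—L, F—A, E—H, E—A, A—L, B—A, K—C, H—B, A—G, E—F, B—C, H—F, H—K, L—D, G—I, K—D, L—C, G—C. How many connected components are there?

1

Starting from A we can reach A, B, C, D, E, F, G, H, I, J, K, L. That is one component of size 12.
Total: 1 component.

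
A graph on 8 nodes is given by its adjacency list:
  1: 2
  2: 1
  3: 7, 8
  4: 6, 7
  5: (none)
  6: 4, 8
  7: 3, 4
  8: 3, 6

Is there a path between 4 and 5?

The component containing 4 is {3, 4, 6, 7, 8}, and 5 is not in it.

No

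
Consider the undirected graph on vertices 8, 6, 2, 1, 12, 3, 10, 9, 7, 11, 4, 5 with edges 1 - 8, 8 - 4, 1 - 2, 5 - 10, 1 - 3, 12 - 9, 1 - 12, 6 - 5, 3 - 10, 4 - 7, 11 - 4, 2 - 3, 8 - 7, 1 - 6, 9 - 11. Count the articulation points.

Removing 1 increases the component count from 1 to 2, so 1 is a cut vertex.
By contrast removing 7 leaves 1 component; it is not a cut vertex. No other vertex is a cut vertex either.

1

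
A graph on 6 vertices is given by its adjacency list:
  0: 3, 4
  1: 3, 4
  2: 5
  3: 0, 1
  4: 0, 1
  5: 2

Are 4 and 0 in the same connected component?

Yes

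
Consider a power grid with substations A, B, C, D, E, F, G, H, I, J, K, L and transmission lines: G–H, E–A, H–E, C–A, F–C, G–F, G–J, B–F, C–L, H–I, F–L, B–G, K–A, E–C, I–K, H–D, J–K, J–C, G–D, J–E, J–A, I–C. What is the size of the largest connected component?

Starting from A we can reach A, B, C, D, E, F, G, H, I, J, K, L. That is one component of size 12.
The largest has 12 vertices.

12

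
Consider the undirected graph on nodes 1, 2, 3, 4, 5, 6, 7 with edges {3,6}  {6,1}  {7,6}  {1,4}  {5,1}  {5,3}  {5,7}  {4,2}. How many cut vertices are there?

Removing 1 increases the component count from 1 to 2, so 1 is a cut vertex.
Removing 4 increases the component count from 1 to 2, so 4 is a cut vertex.
By contrast removing 5 leaves 1 component; it is not a cut vertex. No other vertex is a cut vertex either.

2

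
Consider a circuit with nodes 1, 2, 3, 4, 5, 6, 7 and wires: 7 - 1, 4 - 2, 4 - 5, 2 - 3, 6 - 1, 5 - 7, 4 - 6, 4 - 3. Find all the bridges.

none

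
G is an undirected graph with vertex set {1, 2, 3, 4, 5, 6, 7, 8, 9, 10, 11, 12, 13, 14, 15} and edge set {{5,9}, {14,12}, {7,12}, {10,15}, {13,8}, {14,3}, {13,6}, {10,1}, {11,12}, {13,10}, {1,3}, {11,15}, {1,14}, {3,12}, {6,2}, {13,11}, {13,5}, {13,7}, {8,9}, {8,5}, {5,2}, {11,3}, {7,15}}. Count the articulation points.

Removing 13 increases the component count from 2 to 3, so 13 is a cut vertex.
By contrast removing 12 leaves 2 components; it is not a cut vertex. No other vertex is a cut vertex either.

1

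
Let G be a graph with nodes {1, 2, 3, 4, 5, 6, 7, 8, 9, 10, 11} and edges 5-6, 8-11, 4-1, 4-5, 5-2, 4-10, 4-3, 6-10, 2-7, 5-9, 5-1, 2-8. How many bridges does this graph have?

The edges on the cycle 4-5-1-4 are not bridges since each lies on that cycle.
But removing 7-2 disconnects 7 from 2; removing 5-2 disconnects 5 from 2; removing 8-2 disconnects 8 from 2; removing 9-5 disconnects 9 from 5 — these are bridges.
In total 6 edges are bridges.

6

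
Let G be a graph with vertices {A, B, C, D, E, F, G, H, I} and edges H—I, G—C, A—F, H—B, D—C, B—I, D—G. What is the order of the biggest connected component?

3

E is isolated — a component by itself.
Starting from A we can reach A, F. That is one component of size 2.
Starting from B we can reach B, H, I. That is one component of size 3.
Starting from C we can reach C, D, G. That is one component of size 3.
The largest has 3 vertices.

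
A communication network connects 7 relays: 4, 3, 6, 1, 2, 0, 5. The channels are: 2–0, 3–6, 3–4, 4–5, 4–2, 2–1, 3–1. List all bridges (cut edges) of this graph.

0-2, 3-6, 4-5

The edges on the cycle 3-4-2-1-3 are not bridges since each lies on that cycle.
But removing 4–5 disconnects 4 from 5; removing 2–0 disconnects 2 from 0; removing 3–6 disconnects 3 from 6 — these are bridges.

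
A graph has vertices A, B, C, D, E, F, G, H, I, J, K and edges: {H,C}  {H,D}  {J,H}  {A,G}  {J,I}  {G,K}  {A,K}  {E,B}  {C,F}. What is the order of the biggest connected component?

Starting from B we can reach B, E. That is one component of size 2.
Starting from A we can reach A, G, K. That is one component of size 3.
Starting from C we can reach C, D, F, H, I, J. That is one component of size 6.
The largest has 6 vertices.

6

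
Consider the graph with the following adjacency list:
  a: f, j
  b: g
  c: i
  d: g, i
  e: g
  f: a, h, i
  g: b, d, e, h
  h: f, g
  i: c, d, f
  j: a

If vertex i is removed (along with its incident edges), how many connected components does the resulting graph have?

2

With i gone, the remaining components are: {c}; {a, b, d, e, f, g, h, j}.
That is 2 components.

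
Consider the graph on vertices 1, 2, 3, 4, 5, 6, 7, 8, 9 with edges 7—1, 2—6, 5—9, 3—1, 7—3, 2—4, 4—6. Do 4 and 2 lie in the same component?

From 4 we can reach 2, 4, 6, which includes 2.

Yes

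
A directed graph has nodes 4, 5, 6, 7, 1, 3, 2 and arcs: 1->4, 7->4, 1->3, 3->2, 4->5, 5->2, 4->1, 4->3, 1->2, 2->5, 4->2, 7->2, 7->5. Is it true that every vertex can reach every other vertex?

No

There is no directed path from 7 to 6, so the graph is not strongly connected.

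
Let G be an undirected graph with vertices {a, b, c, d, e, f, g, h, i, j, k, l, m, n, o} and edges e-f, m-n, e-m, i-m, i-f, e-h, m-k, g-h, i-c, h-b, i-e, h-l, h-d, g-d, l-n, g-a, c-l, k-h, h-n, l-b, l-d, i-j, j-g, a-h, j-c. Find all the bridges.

The edges on the cycle i-e-f-i are not bridges since each lies on that cycle.
Every edge lies on some cycle, so there are no bridges.

none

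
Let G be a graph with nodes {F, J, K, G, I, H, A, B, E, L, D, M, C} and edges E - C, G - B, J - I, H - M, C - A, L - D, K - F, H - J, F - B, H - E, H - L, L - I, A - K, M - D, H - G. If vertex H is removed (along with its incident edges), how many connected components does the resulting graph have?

2

With H gone, the remaining components are: {D, I, J, L, M}; {A, B, C, E, F, G, K}.
That is 2 components.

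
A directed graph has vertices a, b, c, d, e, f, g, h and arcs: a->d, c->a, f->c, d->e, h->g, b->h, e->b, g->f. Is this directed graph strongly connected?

From a we can reach every vertex (a, b, c, d, e, f, g, h), and every vertex can reach a (a, b, c, d, e, f, g, h). So the whole graph is one strongly connected component.

Yes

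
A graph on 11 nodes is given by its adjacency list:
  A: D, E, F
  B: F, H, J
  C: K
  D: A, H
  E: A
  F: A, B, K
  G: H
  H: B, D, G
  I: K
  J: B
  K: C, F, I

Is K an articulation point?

Yes

Deleting K raises the number of components from 1 to 3, so K is a cut vertex.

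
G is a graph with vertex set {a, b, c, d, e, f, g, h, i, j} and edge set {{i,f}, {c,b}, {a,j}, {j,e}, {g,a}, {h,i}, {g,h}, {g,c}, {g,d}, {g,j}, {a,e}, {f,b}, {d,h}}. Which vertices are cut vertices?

Removing g increases the component count from 1 to 2, so g is a cut vertex.
By contrast removing i leaves 1 component; it is not a cut vertex. No other vertex is a cut vertex either.

g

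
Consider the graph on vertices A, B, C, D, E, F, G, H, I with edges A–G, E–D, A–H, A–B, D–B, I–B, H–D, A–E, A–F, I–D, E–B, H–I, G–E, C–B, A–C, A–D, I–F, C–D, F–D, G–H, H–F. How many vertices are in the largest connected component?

Starting from A we can reach A, B, C, D, E, F, G, H, I. That is one component of size 9.
The largest has 9 vertices.

9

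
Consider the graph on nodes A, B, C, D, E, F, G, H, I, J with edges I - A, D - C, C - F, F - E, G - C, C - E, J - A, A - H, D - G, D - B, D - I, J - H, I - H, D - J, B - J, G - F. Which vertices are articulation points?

Removing D increases the component count from 1 to 2, so D is a cut vertex.
By contrast removing C leaves 1 component; it is not a cut vertex. No other vertex is a cut vertex either.

D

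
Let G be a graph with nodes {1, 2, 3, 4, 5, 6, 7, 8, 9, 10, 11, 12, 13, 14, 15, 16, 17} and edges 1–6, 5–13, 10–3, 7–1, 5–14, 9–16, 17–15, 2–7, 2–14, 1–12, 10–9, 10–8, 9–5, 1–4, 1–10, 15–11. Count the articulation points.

5

Removing 1 increases the component count from 2 to 5, so 1 is a cut vertex.
Removing 5 increases the component count from 2 to 3, so 5 is a cut vertex.
Removing 9 increases the component count from 2 to 3, so 9 is a cut vertex.
Likewise 10, 15 are cut vertices.
By contrast removing 17 leaves 2 components; it is not a cut vertex. No other vertex is a cut vertex either.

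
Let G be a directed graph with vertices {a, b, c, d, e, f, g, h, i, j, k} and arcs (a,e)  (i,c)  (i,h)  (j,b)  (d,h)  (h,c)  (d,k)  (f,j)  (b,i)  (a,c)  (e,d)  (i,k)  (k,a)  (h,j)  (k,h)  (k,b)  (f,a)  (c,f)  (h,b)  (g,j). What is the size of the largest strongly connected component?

{a, b, c, d, e, f, h, i, j, k} are all mutually reachable — one SCC of size 10.
{g} is an SCC by itself.
The largest has 10 vertices.

10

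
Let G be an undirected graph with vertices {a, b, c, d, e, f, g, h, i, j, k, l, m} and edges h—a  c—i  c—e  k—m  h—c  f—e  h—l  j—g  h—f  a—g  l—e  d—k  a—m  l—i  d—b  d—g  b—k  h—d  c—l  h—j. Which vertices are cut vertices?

Removing h increases the component count from 1 to 2, so h is a cut vertex.
By contrast removing k leaves 1 component; it is not a cut vertex. No other vertex is a cut vertex either.

h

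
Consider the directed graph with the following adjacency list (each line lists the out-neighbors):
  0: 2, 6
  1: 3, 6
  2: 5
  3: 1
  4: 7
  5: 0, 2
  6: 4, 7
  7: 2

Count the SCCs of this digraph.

{0, 2, 4, 5, 6, 7} are all mutually reachable — one SCC of size 6.
{1, 3} are all mutually reachable — one SCC of size 2.
That gives 2 strongly connected components.

2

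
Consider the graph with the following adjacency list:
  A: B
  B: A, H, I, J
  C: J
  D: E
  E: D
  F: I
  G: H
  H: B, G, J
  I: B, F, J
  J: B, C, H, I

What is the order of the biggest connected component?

8

Starting from D we can reach D, E. That is one component of size 2.
Starting from A we can reach A, B, C, F, G, H, I, J. That is one component of size 8.
The largest has 8 vertices.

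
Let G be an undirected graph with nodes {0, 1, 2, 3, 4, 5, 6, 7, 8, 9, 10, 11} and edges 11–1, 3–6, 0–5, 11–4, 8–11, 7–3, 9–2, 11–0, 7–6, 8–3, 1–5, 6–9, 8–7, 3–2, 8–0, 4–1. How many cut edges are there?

0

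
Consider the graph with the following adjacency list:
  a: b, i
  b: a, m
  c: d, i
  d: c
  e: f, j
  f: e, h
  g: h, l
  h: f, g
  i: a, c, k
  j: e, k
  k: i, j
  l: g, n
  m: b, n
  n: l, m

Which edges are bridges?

c-d, c-i

The edges on the cycle j-e-f-h-g-l-n-m-b-a-i-k-j are not bridges since each lies on that cycle.
But removing c-d disconnects c from d; removing i-c disconnects i from c — these are bridges.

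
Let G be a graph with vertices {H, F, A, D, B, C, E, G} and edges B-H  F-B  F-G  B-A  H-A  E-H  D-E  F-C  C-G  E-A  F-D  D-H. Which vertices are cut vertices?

Removing F increases the component count from 1 to 2, so F is a cut vertex.
By contrast removing E leaves 1 component; it is not a cut vertex. No other vertex is a cut vertex either.

F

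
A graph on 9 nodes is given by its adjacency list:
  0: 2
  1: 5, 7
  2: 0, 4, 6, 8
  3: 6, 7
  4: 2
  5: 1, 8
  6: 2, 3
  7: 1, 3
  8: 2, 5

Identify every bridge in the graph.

The edges on the cycle 8-2-6-3-7-1-5-8 are not bridges since each lies on that cycle.
But removing 0-2 disconnects 0 from 2; removing 2-4 disconnects 2 from 4 — these are bridges.

0-2, 2-4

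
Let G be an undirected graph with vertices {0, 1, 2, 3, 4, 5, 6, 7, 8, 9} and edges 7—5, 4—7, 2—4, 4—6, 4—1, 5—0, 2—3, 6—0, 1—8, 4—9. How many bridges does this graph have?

5

The edges on the cycle 4-6-0-5-7-4 are not bridges since each lies on that cycle.
But removing 4—2 disconnects 4 from 2; removing 1—8 disconnects 1 from 8; removing 4—9 disconnects 4 from 9; removing 4—1 disconnects 4 from 1 — these are bridges.
In total 5 edges are bridges.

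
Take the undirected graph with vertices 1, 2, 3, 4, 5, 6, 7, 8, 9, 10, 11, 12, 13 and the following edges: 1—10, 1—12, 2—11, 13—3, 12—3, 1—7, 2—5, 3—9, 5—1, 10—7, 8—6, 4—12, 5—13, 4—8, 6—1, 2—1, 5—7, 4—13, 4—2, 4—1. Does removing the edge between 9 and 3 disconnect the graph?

Removing 9—3 leaves no path between 9 and 3: the component count goes from 1 to 2. So it is a bridge.

Yes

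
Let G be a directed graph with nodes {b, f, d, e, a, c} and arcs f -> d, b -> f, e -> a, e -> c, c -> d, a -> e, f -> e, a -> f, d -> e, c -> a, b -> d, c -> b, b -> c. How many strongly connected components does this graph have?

1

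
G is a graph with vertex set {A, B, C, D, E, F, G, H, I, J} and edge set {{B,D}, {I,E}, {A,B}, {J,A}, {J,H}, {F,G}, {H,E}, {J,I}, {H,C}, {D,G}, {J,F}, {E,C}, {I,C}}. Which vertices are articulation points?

Removing J increases the component count from 1 to 2, so J is a cut vertex.
By contrast removing A leaves 1 component; it is not a cut vertex. No other vertex is a cut vertex either.

J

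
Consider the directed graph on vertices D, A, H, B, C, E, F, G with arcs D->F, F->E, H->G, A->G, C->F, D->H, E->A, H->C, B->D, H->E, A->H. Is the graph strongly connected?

No

There is no directed path from G to B, so the graph is not strongly connected.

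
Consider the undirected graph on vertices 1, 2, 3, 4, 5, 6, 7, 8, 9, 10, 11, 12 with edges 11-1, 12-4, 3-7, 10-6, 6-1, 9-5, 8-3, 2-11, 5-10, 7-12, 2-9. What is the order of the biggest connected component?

Starting from 3 we can reach 3, 4, 7, 8, 12. That is one component of size 5.
Starting from 1 we can reach 1, 2, 5, 6, 9, 10, 11. That is one component of size 7.
The largest has 7 vertices.

7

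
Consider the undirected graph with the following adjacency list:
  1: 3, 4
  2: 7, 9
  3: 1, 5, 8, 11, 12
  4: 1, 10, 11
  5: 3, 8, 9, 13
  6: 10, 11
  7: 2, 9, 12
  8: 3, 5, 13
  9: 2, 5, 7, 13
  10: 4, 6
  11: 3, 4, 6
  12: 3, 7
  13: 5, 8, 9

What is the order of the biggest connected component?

Starting from 1 we can reach 1, 2, 3, 4, 5, 6, 7, 8, 9, 10, 11, 12, 13. That is one component of size 13.
The largest has 13 vertices.

13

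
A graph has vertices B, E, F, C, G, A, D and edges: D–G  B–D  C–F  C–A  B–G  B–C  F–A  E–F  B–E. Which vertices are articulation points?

B

Removing B increases the component count from 1 to 2, so B is a cut vertex.
By contrast removing F leaves 1 component; it is not a cut vertex. No other vertex is a cut vertex either.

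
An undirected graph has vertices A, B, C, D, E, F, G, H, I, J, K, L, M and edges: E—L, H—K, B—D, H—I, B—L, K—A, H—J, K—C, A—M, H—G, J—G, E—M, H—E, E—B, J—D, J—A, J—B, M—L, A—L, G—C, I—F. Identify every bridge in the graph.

F-I, H-I

The edges on the cycle J-B-D-J are not bridges since each lies on that cycle.
But removing I—F disconnects I from F; removing I—H disconnects I from H — these are bridges.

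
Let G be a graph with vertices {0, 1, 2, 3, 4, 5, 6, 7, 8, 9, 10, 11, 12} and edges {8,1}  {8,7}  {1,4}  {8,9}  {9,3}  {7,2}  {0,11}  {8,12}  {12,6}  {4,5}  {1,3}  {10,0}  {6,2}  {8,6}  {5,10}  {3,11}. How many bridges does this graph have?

0

The edges on the cycle 8-12-6-8 are not bridges since each lies on that cycle.
Every edge lies on some cycle, so there are no bridges.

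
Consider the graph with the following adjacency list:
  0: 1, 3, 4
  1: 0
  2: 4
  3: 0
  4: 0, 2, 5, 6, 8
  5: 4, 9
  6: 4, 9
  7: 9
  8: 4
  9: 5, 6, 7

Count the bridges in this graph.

The edges on the cycle 5-4-6-9-5 are not bridges since each lies on that cycle.
But removing 4-0 disconnects 4 from 0; removing 4-2 disconnects 4 from 2; removing 9-7 disconnects 9 from 7; removing 4-8 disconnects 4 from 8 — these are bridges.
In total 6 edges are bridges.

6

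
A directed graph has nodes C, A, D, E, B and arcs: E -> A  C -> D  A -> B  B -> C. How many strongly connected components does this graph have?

5

{E} is an SCC by itself.
{B} is an SCC by itself.
{A} is an SCC by itself.
{C} is an SCC by itself.
{D} is an SCC by itself.
That gives 5 strongly connected components.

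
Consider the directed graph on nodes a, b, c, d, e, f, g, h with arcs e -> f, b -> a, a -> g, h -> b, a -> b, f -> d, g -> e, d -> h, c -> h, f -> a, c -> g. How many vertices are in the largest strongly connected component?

{a, b, d, e, f, g, h} are all mutually reachable — one SCC of size 7.
{c} is an SCC by itself.
The largest has 7 vertices.

7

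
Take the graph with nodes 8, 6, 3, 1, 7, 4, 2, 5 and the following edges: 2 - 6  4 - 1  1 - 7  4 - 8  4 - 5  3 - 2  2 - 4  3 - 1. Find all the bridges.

1-7, 2-6, 4-5, 4-8

The edges on the cycle 3-2-4-1-3 are not bridges since each lies on that cycle.
But removing 2 - 6 disconnects 2 from 6; removing 4 - 8 disconnects 4 from 8; removing 4 - 5 disconnects 4 from 5; removing 1 - 7 disconnects 1 from 7 — these are bridges.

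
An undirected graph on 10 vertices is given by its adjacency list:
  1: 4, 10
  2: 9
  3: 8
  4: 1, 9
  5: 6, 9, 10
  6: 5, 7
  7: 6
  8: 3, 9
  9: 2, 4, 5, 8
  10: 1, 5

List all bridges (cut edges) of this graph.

2-9, 3-8, 5-6, 6-7, 8-9

The edges on the cycle 5-10-1-4-9-5 are not bridges since each lies on that cycle.
But removing 7-6 disconnects 7 from 6; removing 5-6 disconnects 5 from 6; removing 9-8 disconnects 9 from 8; removing 2-9 disconnects 2 from 9 — these are bridges.
In total 5 edges are bridges.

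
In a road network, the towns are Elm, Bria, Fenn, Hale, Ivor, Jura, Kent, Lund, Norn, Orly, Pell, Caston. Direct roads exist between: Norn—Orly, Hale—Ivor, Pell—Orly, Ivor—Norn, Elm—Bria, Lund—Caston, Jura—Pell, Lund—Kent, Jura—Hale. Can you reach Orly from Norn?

From Norn we can reach Hale, Ivor, Jura, Norn, Orly, Pell, which includes Orly.

Yes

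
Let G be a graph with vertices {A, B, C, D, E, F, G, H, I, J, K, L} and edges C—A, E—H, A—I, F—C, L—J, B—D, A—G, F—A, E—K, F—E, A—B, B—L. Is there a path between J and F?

From J we can reach A, B, C, D, E, F, G, H, I, J, K, L, which includes F.

Yes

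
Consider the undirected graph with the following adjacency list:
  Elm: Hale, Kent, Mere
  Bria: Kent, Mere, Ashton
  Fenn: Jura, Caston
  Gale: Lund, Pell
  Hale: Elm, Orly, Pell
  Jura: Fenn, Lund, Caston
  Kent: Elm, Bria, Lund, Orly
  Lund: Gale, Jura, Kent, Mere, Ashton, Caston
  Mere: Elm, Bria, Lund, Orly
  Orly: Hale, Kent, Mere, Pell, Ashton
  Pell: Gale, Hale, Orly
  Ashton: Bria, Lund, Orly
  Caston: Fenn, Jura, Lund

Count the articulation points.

1

Removing Lund increases the component count from 1 to 2, so Lund is a cut vertex.
By contrast removing Caston leaves 1 component; it is not a cut vertex. No other vertex is a cut vertex either.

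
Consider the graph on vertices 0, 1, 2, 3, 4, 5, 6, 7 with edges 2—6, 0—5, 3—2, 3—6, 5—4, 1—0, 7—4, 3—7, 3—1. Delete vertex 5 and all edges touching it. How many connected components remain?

1

With 5 gone, the remaining components are: {0, 1, 2, 3, 4, 6, 7}.
That is 1 component.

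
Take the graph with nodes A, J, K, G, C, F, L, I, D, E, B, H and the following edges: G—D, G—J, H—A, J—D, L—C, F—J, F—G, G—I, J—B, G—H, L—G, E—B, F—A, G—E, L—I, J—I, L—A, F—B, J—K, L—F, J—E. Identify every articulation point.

J, L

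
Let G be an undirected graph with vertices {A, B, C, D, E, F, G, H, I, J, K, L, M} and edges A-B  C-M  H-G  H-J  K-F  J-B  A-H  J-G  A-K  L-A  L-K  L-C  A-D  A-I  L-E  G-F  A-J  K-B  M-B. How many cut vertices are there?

Removing A increases the component count from 1 to 3, so A is a cut vertex.
Removing L increases the component count from 1 to 2, so L is a cut vertex.
By contrast removing D leaves 1 component; it is not a cut vertex. No other vertex is a cut vertex either.

2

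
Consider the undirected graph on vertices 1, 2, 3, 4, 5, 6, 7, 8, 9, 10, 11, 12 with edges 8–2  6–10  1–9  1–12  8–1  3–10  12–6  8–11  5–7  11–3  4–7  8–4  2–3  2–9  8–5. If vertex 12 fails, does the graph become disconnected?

No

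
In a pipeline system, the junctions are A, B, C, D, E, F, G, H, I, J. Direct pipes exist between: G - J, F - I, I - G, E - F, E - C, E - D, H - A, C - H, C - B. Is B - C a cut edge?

Removing B - C leaves no path between B and C: the component count goes from 1 to 2. So it is a bridge.

Yes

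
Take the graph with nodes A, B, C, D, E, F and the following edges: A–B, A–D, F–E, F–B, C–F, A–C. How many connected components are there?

1

Starting from A we can reach A, B, C, D, E, F. That is one component of size 6.
Total: 1 component.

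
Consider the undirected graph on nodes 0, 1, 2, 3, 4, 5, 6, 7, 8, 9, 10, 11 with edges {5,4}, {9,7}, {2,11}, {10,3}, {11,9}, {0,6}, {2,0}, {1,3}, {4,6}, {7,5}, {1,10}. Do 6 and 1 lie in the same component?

No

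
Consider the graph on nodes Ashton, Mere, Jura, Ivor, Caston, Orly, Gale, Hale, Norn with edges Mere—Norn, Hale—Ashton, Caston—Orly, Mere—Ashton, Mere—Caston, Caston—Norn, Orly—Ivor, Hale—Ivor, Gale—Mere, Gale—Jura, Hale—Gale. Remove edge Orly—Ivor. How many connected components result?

Orly and Ivor are still connected via Orly-Caston-Mere-Gale-Hale-Ivor, so the component count stays at 1.

1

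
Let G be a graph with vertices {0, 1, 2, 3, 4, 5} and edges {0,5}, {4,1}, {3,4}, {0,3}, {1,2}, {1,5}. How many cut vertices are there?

Removing 1 increases the component count from 1 to 2, so 1 is a cut vertex.
By contrast removing 4 leaves 1 component; it is not a cut vertex. No other vertex is a cut vertex either.

1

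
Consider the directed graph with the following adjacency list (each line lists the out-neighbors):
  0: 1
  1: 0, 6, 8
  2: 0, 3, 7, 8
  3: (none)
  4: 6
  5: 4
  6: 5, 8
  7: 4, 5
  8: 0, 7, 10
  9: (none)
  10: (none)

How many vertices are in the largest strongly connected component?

7

{0, 1, 4, 5, 6, 7, 8} are all mutually reachable — one SCC of size 7.
{3} is an SCC by itself.
{10} is an SCC by itself.
{2} is an SCC by itself.
{9} is an SCC by itself.
The largest has 7 vertices.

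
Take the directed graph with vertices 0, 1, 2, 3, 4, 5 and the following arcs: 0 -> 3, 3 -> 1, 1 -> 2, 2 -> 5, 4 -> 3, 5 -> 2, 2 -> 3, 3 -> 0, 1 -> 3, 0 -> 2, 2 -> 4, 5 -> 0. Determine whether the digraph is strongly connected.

Yes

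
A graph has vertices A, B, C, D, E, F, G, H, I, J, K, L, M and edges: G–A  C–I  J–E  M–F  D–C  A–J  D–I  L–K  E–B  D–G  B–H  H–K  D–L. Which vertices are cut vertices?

D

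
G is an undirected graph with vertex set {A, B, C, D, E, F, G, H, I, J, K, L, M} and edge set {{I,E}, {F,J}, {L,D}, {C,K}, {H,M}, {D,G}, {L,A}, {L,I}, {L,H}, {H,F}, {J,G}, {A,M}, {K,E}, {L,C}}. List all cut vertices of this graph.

Removing L increases the component count from 2 to 3, so L is a cut vertex.
By contrast removing J leaves 2 components; it is not a cut vertex. No other vertex is a cut vertex either.

L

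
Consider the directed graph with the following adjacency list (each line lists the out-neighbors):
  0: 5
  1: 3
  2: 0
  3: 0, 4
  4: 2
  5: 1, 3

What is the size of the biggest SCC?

6

{0, 1, 2, 3, 4, 5} are all mutually reachable — one SCC of size 6.
The largest has 6 vertices.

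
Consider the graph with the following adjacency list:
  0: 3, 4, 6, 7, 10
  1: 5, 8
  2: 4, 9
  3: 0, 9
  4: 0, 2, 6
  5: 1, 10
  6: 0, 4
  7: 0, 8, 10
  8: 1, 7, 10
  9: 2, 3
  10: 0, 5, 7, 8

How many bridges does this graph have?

0

The edges on the cycle 0-7-8-1-5-10-0 are not bridges since each lies on that cycle.
Every edge lies on some cycle, so there are no bridges.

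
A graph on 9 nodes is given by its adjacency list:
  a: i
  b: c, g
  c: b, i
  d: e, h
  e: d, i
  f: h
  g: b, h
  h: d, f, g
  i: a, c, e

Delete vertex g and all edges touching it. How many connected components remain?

1

With g gone, the remaining components are: {a, b, c, d, e, f, h, i}.
That is 1 component.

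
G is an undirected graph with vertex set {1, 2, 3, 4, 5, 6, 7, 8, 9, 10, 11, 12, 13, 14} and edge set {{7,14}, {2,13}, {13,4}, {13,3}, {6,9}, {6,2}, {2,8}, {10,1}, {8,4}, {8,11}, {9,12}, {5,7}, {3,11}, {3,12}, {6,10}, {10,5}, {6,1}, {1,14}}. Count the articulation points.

Removing 6 increases the component count from 1 to 2, so 6 is a cut vertex.
By contrast removing 9 leaves 1 component; it is not a cut vertex. No other vertex is a cut vertex either.

1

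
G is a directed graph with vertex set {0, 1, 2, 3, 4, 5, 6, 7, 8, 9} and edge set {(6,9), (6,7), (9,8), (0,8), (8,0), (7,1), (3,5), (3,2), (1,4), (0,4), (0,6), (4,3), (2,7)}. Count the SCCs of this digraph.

3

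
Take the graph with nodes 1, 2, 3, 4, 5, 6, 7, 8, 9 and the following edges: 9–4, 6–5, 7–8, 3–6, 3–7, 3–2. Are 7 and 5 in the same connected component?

From 7 we can reach 2, 3, 5, 6, 7, 8, which includes 5.

Yes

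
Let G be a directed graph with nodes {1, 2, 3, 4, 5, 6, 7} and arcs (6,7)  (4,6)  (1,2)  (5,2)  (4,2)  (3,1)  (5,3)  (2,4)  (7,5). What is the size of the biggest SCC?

{1, 2, 3, 4, 5, 6, 7} are all mutually reachable — one SCC of size 7.
The largest has 7 vertices.

7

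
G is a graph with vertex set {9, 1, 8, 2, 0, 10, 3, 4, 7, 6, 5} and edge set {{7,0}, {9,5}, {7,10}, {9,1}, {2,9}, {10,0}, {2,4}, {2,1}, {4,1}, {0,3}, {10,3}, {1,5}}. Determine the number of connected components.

4

8 is isolated — a component by itself.
6 is isolated — a component by itself.
Starting from 0 we can reach 0, 3, 7, 10. That is one component of size 4.
Starting from 1 we can reach 1, 2, 4, 5, 9. That is one component of size 5.
Total: 4 components.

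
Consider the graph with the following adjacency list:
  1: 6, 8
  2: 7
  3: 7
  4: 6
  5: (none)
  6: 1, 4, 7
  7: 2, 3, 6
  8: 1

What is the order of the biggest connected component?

7

5 is isolated — a component by itself.
Starting from 1 we can reach 1, 2, 3, 4, 6, 7, 8. That is one component of size 7.
The largest has 7 vertices.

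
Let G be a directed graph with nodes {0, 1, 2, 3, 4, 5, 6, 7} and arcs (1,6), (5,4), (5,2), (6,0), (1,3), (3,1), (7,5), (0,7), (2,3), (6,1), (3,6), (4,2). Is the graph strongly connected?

Yes

From 2 we can reach every vertex (0, 1, 2, 3, 4, 5, 6, 7), and every vertex can reach 2 (0, 1, 2, 3, 4, 5, 6, 7). So the whole graph is one strongly connected component.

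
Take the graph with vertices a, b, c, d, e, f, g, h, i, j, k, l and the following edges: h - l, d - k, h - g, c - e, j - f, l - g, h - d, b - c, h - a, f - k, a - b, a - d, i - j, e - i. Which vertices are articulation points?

h

Removing h increases the component count from 1 to 2, so h is a cut vertex.
By contrast removing k leaves 1 component; it is not a cut vertex. No other vertex is a cut vertex either.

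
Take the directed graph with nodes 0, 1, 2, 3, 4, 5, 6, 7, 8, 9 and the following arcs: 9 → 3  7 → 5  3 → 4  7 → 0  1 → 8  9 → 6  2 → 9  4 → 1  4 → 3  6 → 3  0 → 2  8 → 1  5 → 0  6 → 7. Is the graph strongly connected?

There is no directed path from 1 to 9, so the graph is not strongly connected.

No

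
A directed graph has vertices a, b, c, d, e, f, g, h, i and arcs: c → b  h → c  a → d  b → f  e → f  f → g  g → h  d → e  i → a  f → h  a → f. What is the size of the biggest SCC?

{b, c, f, g, h} are all mutually reachable — one SCC of size 5.
{d} is an SCC by itself.
{a} is an SCC by itself.
{i} is an SCC by itself.
{e} is an SCC by itself.
The largest has 5 vertices.

5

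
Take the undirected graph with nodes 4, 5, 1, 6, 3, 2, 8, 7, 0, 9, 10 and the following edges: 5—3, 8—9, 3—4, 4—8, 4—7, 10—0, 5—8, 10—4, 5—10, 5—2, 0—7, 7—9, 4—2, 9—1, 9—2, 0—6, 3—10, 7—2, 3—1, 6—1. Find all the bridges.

none

The edges on the cycle 5-3-4-8-5 are not bridges since each lies on that cycle.
Every edge lies on some cycle, so there are no bridges.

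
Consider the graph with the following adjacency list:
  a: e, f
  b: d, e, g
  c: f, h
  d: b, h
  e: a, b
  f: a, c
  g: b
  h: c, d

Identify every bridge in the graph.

b-g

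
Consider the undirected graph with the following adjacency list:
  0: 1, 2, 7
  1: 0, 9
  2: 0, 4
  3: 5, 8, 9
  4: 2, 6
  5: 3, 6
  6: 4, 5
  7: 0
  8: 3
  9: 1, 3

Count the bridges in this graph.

2

The edges on the cycle 9-3-5-6-4-2-0-1-9 are not bridges since each lies on that cycle.
But removing 7-0 disconnects 7 from 0; removing 3-8 disconnects 3 from 8 — these are bridges.
That makes 2 bridges.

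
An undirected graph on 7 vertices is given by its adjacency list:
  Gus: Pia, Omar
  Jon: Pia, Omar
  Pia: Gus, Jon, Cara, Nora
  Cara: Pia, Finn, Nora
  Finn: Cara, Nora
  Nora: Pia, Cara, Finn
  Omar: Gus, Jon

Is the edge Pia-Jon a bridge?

No

After removing Pia-Jon, the path Pia-Gus-Omar-Jon still connects them, so the edge is not a bridge.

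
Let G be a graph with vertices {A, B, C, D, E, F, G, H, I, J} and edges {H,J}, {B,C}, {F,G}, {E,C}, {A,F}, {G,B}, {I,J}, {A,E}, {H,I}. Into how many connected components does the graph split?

3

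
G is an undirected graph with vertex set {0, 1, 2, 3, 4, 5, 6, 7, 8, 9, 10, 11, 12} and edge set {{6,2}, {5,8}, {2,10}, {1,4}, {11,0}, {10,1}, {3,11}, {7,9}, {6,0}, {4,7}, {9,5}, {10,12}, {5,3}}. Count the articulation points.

2

Removing 5 increases the component count from 1 to 2, so 5 is a cut vertex.
Removing 10 increases the component count from 1 to 2, so 10 is a cut vertex.
By contrast removing 1 leaves 1 component; it is not a cut vertex. No other vertex is a cut vertex either.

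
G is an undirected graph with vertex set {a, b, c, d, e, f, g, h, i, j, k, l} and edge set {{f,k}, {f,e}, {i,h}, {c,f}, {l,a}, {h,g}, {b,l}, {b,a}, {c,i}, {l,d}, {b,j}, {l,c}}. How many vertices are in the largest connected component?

Starting from a we can reach a, b, c, d, e, f, g, h, i, j, k, l. That is one component of size 12.
The largest has 12 vertices.

12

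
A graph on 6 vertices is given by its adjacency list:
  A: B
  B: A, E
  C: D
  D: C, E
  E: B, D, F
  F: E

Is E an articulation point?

Yes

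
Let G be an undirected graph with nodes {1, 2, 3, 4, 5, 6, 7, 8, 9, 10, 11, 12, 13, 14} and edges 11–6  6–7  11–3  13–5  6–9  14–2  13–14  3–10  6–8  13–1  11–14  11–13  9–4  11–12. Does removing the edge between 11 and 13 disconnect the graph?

After removing 11–13, the path 11-14-13 still connects them, so the edge is not a bridge.

No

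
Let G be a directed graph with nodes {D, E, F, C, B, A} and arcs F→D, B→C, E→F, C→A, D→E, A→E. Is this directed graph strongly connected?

No

There is no directed path from E to C, so the graph is not strongly connected.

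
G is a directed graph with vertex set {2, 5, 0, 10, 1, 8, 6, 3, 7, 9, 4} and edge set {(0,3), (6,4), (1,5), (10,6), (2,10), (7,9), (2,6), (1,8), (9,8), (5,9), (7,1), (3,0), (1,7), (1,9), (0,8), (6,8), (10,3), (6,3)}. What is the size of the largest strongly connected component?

2

{1, 7} are all mutually reachable — one SCC of size 2.
{0, 3} are all mutually reachable — one SCC of size 2.
{8} is an SCC by itself.
{4} is an SCC by itself.
{9} is an SCC by itself.
(and 4 more singleton SCCs)
The largest has 2 vertices.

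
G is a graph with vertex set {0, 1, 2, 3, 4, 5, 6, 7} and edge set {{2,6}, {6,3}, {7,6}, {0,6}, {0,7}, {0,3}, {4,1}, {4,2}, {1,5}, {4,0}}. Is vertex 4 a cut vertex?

Deleting 4 raises the number of components from 1 to 2, so 4 is a cut vertex.

Yes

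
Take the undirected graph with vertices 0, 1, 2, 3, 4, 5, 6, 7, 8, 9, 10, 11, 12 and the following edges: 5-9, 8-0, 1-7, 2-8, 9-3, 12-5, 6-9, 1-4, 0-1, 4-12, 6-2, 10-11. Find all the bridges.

The edges on the cycle 6-2-8-0-1-4-12-5-9-6 are not bridges since each lies on that cycle.
But removing 7-1 disconnects 7 from 1; removing 9-3 disconnects 9 from 3; removing 10-11 disconnects 10 from 11 — these are bridges.

1-7, 10-11, 3-9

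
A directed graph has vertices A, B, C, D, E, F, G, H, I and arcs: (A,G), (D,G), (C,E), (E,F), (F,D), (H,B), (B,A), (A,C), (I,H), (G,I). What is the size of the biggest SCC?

{A, B, C, D, E, F, G, H, I} are all mutually reachable — one SCC of size 9.
The largest has 9 vertices.

9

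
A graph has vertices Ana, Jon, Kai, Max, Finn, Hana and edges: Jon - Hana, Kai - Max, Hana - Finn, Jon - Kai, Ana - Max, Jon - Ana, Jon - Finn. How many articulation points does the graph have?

1

Removing Jon increases the component count from 1 to 2, so Jon is a cut vertex.
By contrast removing Kai leaves 1 component; it is not a cut vertex. No other vertex is a cut vertex either.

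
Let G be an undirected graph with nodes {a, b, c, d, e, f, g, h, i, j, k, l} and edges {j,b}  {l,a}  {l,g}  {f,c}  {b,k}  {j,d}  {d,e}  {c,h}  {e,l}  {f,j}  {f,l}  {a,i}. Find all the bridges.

a-i, a-l, b-j, b-k, c-f, c-h, g-l

The edges on the cycle f-j-d-e-l-f are not bridges since each lies on that cycle.
But removing j - b disconnects j from b; removing l - g disconnects l from g; removing f - c disconnects f from c; removing l - a disconnects l from a — these are bridges.
In total 7 edges are bridges.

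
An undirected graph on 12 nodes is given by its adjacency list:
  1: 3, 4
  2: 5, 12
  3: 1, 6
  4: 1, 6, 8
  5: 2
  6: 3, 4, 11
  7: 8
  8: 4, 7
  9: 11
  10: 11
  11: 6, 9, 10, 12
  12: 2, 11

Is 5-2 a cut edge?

Removing 5-2 leaves no path between 5 and 2: the component count goes from 1 to 2. So it is a bridge.

Yes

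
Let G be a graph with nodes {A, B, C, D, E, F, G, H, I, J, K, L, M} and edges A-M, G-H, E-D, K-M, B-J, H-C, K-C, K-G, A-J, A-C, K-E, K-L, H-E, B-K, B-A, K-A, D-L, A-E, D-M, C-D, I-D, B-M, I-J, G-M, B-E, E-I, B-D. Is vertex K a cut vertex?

Deleting K leaves 2 components (was 2), so K is not a cut vertex.

No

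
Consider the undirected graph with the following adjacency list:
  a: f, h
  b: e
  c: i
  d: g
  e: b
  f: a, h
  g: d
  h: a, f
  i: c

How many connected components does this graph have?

Starting from d we can reach d, g. That is one component of size 2.
Starting from c we can reach c, i. That is one component of size 2.
Starting from b we can reach b, e. That is one component of size 2.
Starting from a we can reach a, f, h. That is one component of size 3.
Total: 4 components.

4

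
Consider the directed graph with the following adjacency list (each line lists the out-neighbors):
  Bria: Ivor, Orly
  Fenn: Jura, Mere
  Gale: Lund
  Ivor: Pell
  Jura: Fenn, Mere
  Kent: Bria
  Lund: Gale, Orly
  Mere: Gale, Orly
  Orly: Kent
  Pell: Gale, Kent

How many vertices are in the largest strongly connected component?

{Bria, Gale, Ivor, Kent, Lund, Orly, Pell} are all mutually reachable — one SCC of size 7.
{Fenn, Jura} are all mutually reachable — one SCC of size 2.
{Mere} is an SCC by itself.
The largest has 7 vertices.

7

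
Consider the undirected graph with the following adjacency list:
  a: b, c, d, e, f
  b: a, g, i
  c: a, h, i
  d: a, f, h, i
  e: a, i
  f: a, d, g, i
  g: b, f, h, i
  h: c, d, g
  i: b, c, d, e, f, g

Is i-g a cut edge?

After removing i-g, the path i-f-g still connects them, so the edge is not a bridge.

No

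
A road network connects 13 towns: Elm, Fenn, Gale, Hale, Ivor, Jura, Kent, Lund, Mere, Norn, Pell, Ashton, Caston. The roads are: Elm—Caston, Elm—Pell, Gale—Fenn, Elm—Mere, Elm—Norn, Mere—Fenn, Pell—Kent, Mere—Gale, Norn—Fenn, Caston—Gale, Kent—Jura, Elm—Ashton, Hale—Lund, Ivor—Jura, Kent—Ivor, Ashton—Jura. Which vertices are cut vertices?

Removing Elm increases the component count from 2 to 3, so Elm is a cut vertex.
By contrast removing Gale leaves 2 components; it is not a cut vertex. No other vertex is a cut vertex either.

Elm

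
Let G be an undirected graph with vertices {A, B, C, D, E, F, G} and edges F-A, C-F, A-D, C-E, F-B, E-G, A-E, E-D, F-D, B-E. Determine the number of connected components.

1

Starting from A we can reach A, B, C, D, E, F, G. That is one component of size 7.
Total: 1 component.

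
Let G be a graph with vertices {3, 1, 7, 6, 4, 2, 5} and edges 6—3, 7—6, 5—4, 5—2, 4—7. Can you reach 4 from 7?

Yes

From 7 we can reach 2, 3, 4, 5, 6, 7, which includes 4.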